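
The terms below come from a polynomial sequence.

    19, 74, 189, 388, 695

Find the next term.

55, 115, 199, 307
60, 84, 108
24, 24
Constant third difference = 24, so extend:
108 + 24 = 132;  307 + 132 = 439;  695 + 439 = 1134

1134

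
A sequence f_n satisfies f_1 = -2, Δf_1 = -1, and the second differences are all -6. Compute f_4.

-23

Build the table forward from the leading diagonal:
D2: -6, -6, -6, -6
D1: -1, -7, -13, -19
f: -2, -3, -10, -23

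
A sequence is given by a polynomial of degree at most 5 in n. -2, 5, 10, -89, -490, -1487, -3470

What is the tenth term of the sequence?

-20675

7 , 5 , -99 , -401 , -997 , -1983
-2 , -104 , -302 , -596 , -986
-102 , -198 , -294 , -390
-96 , -96 , -96
Fourth differences constant at -96.
-390 − 96 = -486;  -986 − 486 = -1472;  -1983 − 1472 = -3455;  -3470 − 3455 = -6925
-486 − 96 = -582;  -1472 − 582 = -2054;  -3455 − 2054 = -5509;  -6925 − 5509 = -12434
-582 − 96 = -678;  -2054 − 678 = -2732;  -5509 − 2732 = -8241;  -12434 − 8241 = -20675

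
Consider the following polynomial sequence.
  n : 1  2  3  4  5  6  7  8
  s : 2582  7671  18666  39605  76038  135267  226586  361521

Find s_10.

820943

5089 , 10995 , 20939 , 36433 , 59229 , 91319 , 134935
5906 , 9944 , 15494 , 22796 , 32090 , 43616
4038 , 5550 , 7302 , 9294 , 11526
1512 , 1752 , 1992 , 2232
240 , 240 , 240
Constant fifth difference = 240, so extend:
2232 + 240 = 2472;  11526 + 2472 = 13998;  43616 + 13998 = 57614;  134935 + 57614 = 192549;  361521 + 192549 = 554070
2472 + 240 = 2712;  13998 + 2712 = 16710;  57614 + 16710 = 74324;  192549 + 74324 = 266873;  554070 + 266873 = 820943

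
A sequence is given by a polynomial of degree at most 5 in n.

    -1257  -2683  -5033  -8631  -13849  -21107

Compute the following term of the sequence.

-30873

Δ: -1426, -2350, -3598, -5218, -7258
Δ²: -924, -1248, -1620, -2040
Δ³: -324, -372, -420
Δ⁴: -48, -48
Constant fourth difference = -48, so extend:
-420 − 48 = -468;  -2040 − 468 = -2508;  -7258 − 2508 = -9766;  -21107 − 9766 = -30873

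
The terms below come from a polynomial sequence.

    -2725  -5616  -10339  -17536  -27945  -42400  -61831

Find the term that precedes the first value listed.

D1: -2891  -4723  -7197  -10409  -14455  -19431
D2: -1832  -2474  -3212  -4046  -4976
D3: -642  -738  -834  -930
D4: -96  -96  -96
The fourth differences are constant at -96.
Work back: -642 + 96 = -546;  -1832 + 546 = -1286;  -2891 + 1286 = -1605;  -2725 + 1605 = -1120

-1120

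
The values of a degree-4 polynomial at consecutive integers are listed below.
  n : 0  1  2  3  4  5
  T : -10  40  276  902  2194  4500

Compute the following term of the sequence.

50 , 236 , 626 , 1292 , 2306
186 , 390 , 666 , 1014
204 , 276 , 348
72 , 72
The fourth differences are constant (72).
348 + 72 = 420;  1014 + 420 = 1434;  2306 + 1434 = 3740;  4500 + 3740 = 8240

8240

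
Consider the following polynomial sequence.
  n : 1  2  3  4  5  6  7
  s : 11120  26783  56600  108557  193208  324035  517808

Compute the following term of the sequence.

794945

15663  29817  51957  84651  130827  193773
14154  22140  32694  46176  62946
7986  10554  13482  16770
2568  2928  3288
360  360
Fifth differences constant at 360.
3288 + 360 = 3648;  16770 + 3648 = 20418;  62946 + 20418 = 83364;  193773 + 83364 = 277137;  517808 + 277137 = 794945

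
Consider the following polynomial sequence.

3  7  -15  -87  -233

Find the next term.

-477

First differences: 4 , -22 , -72 , -146
Second differences: -26 , -50 , -74
Third differences: -24 , -24
Constant third difference = -24, so extend:
-74 − 24 = -98;  -146 − 98 = -244;  -233 − 244 = -477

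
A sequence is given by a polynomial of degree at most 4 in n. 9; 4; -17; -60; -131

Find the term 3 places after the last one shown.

-572

Δ: -5 , -21 , -43 , -71
Δ²: -16 , -22 , -28
Δ³: -6 , -6
Constant third difference = -6, so extend:
-28 − 6 = -34;  -71 − 34 = -105;  -131 − 105 = -236
-34 − 6 = -40;  -105 − 40 = -145;  -236 − 145 = -381
-40 − 6 = -46;  -145 − 46 = -191;  -381 − 191 = -572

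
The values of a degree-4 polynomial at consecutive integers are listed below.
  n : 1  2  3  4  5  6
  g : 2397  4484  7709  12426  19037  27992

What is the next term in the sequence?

39789

First differences: 2087, 3225, 4717, 6611, 8955
Second differences: 1138, 1492, 1894, 2344
Third differences: 354, 402, 450
Fourth differences: 48, 48
The fourth differences are constant (48).
450 + 48 = 498;  2344 + 498 = 2842;  8955 + 2842 = 11797;  27992 + 11797 = 39789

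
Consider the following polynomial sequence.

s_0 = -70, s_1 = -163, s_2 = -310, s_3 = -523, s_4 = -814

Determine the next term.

Δ: -93  -147  -213  -291
Δ²: -54  -66  -78
Δ³: -12  -12
Constant third difference = -12, so extend:
-78 − 12 = -90;  -291 − 90 = -381;  -814 − 381 = -1195

-1195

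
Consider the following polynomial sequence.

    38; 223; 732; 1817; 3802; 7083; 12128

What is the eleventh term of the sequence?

61828

Δ: 185 , 509 , 1085 , 1985 , 3281 , 5045
Δ²: 324 , 576 , 900 , 1296 , 1764
Δ³: 252 , 324 , 396 , 468
Δ⁴: 72 , 72 , 72
Fourth differences constant at 72.
468 + 72 = 540;  1764 + 540 = 2304;  5045 + 2304 = 7349;  12128 + 7349 = 19477
540 + 72 = 612;  2304 + 612 = 2916;  7349 + 2916 = 10265;  19477 + 10265 = 29742
612 + 72 = 684;  2916 + 684 = 3600;  10265 + 3600 = 13865;  29742 + 13865 = 43607
684 + 72 = 756;  3600 + 756 = 4356;  13865 + 4356 = 18221;  43607 + 18221 = 61828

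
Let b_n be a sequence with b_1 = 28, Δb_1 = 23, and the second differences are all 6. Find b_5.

Build the table forward from the leading diagonal:
Δ²: 6  6  6  6  6
Δ: 23  29  35  41  47
b: 28  51  80  115  156

156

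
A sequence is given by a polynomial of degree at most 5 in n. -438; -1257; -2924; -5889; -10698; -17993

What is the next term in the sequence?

D1: -819, -1667, -2965, -4809, -7295
D2: -848, -1298, -1844, -2486
D3: -450, -546, -642
D4: -96, -96
The fourth differences are constant (-96).
-642 − 96 = -738;  -2486 − 738 = -3224;  -7295 − 3224 = -10519;  -17993 − 10519 = -28512

-28512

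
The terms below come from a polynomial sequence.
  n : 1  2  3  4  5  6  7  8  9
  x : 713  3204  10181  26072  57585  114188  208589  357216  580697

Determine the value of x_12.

D1: 2491 , 6977 , 15891 , 31513 , 56603 , 94401 , 148627 , 223481
D2: 4486 , 8914 , 15622 , 25090 , 37798 , 54226 , 74854
D3: 4428 , 6708 , 9468 , 12708 , 16428 , 20628
D4: 2280 , 2760 , 3240 , 3720 , 4200
D5: 480 , 480 , 480 , 480
Constant fifth difference = 480, so extend:
4200 + 480 = 4680;  20628 + 4680 = 25308;  74854 + 25308 = 100162;  223481 + 100162 = 323643;  580697 + 323643 = 904340
4680 + 480 = 5160;  25308 + 5160 = 30468;  100162 + 30468 = 130630;  323643 + 130630 = 454273;  904340 + 454273 = 1358613
5160 + 480 = 5640;  30468 + 5640 = 36108;  130630 + 36108 = 166738;  454273 + 166738 = 621011;  1358613 + 621011 = 1979624

1979624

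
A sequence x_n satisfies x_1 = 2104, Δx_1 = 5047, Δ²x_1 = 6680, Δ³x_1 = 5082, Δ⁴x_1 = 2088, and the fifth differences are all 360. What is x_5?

84788

Build the table forward from the leading diagonal:
Fifth differences: 360  360  360  360  360
Fourth differences: 2088  2448  2808  3168  3528
Third differences: 5082  7170  9618  12426  15594
Second differences: 6680  11762  18932  28550  40976
First differences: 5047  11727  23489  42421  70971
x: 2104  7151  18878  42367  84788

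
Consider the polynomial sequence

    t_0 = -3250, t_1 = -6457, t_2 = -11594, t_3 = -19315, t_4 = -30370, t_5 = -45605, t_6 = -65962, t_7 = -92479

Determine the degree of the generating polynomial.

Δ: -3207, -5137, -7721, -11055, -15235, -20357, -26517
Δ²: -1930, -2584, -3334, -4180, -5122, -6160
Δ³: -654, -750, -846, -942, -1038
Δ⁴: -96, -96, -96, -96
The fourth differences are constant, so the polynomial has degree 4.

4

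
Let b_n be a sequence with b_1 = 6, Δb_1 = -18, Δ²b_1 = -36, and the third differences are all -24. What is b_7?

Build the table forward from the leading diagonal:
Δ³: -24, -24, -24, -24, -24, -24, -24
Δ²: -36, -60, -84, -108, -132, -156, -180
Δ: -18, -54, -114, -198, -306, -438, -594
b: 6, -12, -66, -180, -378, -684, -1122

-1122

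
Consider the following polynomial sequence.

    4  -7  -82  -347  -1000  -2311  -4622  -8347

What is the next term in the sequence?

-13972

Δ: -11, -75, -265, -653, -1311, -2311, -3725
Δ²: -64, -190, -388, -658, -1000, -1414
Δ³: -126, -198, -270, -342, -414
Δ⁴: -72, -72, -72, -72
The fourth differences are constant (-72).
-414 − 72 = -486;  -1414 − 486 = -1900;  -3725 − 1900 = -5625;  -8347 − 5625 = -13972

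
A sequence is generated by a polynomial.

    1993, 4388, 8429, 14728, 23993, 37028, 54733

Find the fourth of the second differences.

First differences: 2395, 4041, 6299, 9265, 13035, 17705
Second differences: 1646, 2258, 2966, 3770, 4670
Third differences: 612, 708, 804, 900
Fourth differences: 96, 96, 96

3770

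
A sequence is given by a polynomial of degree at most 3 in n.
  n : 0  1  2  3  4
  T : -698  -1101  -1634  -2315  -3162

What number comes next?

Δ: -403  -533  -681  -847
Δ²: -130  -148  -166
Δ³: -18  -18
Constant third difference = -18, so extend:
-166 − 18 = -184;  -847 − 184 = -1031;  -3162 − 1031 = -4193

-4193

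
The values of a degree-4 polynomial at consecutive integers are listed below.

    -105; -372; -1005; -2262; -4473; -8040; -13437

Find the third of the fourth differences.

Δ: -267, -633, -1257, -2211, -3567, -5397
Δ²: -366, -624, -954, -1356, -1830
Δ³: -258, -330, -402, -474
Δ⁴: -72, -72, -72

-72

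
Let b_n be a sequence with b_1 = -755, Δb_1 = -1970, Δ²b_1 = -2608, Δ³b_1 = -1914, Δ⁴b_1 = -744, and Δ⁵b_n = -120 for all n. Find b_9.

-255523

Build the table forward from the leading diagonal:
Fifth differences: -120, -120, -120, -120, -120, -120, -120, -120, -120
Fourth differences: -744, -864, -984, -1104, -1224, -1344, -1464, -1584, -1704
Third differences: -1914, -2658, -3522, -4506, -5610, -6834, -8178, -9642, -11226
Second differences: -2608, -4522, -7180, -10702, -15208, -20818, -27652, -35830, -45472
First differences: -1970, -4578, -9100, -16280, -26982, -42190, -63008, -90660, -126490
b: -755, -2725, -7303, -16403, -32683, -59665, -101855, -164863, -255523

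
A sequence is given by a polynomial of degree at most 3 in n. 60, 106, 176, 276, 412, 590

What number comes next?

816

46, 70, 100, 136, 178
24, 30, 36, 42
6, 6, 6
Constant third difference = 6, so extend:
42 + 6 = 48;  178 + 48 = 226;  590 + 226 = 816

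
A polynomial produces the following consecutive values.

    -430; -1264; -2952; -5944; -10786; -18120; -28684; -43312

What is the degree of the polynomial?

First differences: -834, -1688, -2992, -4842, -7334, -10564, -14628
Second differences: -854, -1304, -1850, -2492, -3230, -4064
Third differences: -450, -546, -642, -738, -834
Fourth differences: -96, -96, -96, -96
The fourth differences are constant, so the polynomial has degree 4.

4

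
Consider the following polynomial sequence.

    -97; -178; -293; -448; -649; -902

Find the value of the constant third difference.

-6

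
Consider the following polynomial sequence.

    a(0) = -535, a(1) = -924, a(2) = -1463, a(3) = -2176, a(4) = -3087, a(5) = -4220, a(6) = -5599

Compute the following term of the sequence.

First differences: -389, -539, -713, -911, -1133, -1379
Second differences: -150, -174, -198, -222, -246
Third differences: -24, -24, -24, -24
Constant third difference = -24, so extend:
-246 − 24 = -270;  -1379 − 270 = -1649;  -5599 − 1649 = -7248

-7248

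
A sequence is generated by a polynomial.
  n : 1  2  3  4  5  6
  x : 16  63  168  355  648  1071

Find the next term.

1648

First differences: 47 , 105 , 187 , 293 , 423
Second differences: 58 , 82 , 106 , 130
Third differences: 24 , 24 , 24
Constant third difference = 24, so extend:
130 + 24 = 154;  423 + 154 = 577;  1071 + 577 = 1648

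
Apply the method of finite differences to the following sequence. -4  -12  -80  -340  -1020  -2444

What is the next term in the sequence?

-5032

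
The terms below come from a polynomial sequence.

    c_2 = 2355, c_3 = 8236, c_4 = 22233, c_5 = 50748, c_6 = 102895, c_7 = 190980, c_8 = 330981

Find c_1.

420

First differences: 5881, 13997, 28515, 52147, 88085, 140001
Second differences: 8116, 14518, 23632, 35938, 51916
Third differences: 6402, 9114, 12306, 15978
Fourth differences: 2712, 3192, 3672
Fifth differences: 480, 480
The fifth differences are constant at 480.
Work back: 2712 − 480 = 2232;  6402 − 2232 = 4170;  8116 − 4170 = 3946;  5881 − 3946 = 1935;  2355 − 1935 = 420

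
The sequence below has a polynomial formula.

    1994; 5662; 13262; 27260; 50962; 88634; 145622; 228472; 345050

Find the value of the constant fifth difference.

120

First differences: 3668, 7600, 13998, 23702, 37672, 56988, 82850, 116578
Second differences: 3932, 6398, 9704, 13970, 19316, 25862, 33728
Third differences: 2466, 3306, 4266, 5346, 6546, 7866
Fourth differences: 840, 960, 1080, 1200, 1320
Fifth differences: 120, 120, 120, 120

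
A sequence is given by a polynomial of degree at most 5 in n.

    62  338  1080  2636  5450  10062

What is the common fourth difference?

96

First differences: 276, 742, 1556, 2814, 4612
Second differences: 466, 814, 1258, 1798
Third differences: 348, 444, 540
Fourth differences: 96, 96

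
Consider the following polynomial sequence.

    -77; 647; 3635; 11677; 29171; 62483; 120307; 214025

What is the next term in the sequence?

D1: 724, 2988, 8042, 17494, 33312, 57824, 93718
D2: 2264, 5054, 9452, 15818, 24512, 35894
D3: 2790, 4398, 6366, 8694, 11382
D4: 1608, 1968, 2328, 2688
D5: 360, 360, 360
Fifth differences constant at 360.
2688 + 360 = 3048;  11382 + 3048 = 14430;  35894 + 14430 = 50324;  93718 + 50324 = 144042;  214025 + 144042 = 358067

358067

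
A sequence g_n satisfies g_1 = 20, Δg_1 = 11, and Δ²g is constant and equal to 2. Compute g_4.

Build the table forward from the leading diagonal:
Δ²: 2  2  2  2
Δ: 11  13  15  17
g: 20  31  44  59

59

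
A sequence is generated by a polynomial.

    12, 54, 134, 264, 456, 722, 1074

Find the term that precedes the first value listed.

-4

D1: 42, 80, 130, 192, 266, 352
D2: 38, 50, 62, 74, 86
D3: 12, 12, 12, 12
The third differences are constant at 12.
Work back: 38 − 12 = 26;  42 − 26 = 16;  12 − 16 = -4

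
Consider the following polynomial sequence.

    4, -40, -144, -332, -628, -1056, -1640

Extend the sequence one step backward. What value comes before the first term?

12

Δ: -44  -104  -188  -296  -428  -584
Δ²: -60  -84  -108  -132  -156
Δ³: -24  -24  -24  -24
The third differences are constant at -24.
Work back: -60 + 24 = -36;  -44 + 36 = -8;  4 + 8 = 12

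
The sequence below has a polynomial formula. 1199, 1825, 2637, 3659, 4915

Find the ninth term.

12759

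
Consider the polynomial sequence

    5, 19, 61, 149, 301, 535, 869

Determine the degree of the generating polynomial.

3

D1: 14, 42, 88, 152, 234, 334
D2: 28, 46, 64, 82, 100
D3: 18, 18, 18, 18
The third differences are constant, so the polynomial has degree 3.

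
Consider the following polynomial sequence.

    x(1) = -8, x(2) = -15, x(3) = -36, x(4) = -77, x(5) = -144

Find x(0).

D1: -7  -21  -41  -67
D2: -14  -20  -26
D3: -6  -6
The third differences are constant at -6.
Work back: -14 + 6 = -8;  -7 + 8 = 1;  -8 − 1 = -9

-9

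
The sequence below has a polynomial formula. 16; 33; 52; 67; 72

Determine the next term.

First differences: 17, 19, 15, 5
Second differences: 2, -4, -10
Third differences: -6, -6
The third differences are constant (-6).
-10 − 6 = -16;  5 − 16 = -11;  72 − 11 = 61

61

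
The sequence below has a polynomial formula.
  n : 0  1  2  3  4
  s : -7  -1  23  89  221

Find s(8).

1889

First differences: 6 , 24 , 66 , 132
Second differences: 18 , 42 , 66
Third differences: 24 , 24
Third differences constant at 24.
66 + 24 = 90;  132 + 90 = 222;  221 + 222 = 443
90 + 24 = 114;  222 + 114 = 336;  443 + 336 = 779
114 + 24 = 138;  336 + 138 = 474;  779 + 474 = 1253
138 + 24 = 162;  474 + 162 = 636;  1253 + 636 = 1889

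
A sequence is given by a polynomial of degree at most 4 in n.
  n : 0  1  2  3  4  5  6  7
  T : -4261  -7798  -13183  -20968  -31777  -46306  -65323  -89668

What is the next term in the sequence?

First differences: -3537  -5385  -7785  -10809  -14529  -19017  -24345
Second differences: -1848  -2400  -3024  -3720  -4488  -5328
Third differences: -552  -624  -696  -768  -840
Fourth differences: -72  -72  -72  -72
Constant fourth difference = -72, so extend:
-840 − 72 = -912;  -5328 − 912 = -6240;  -24345 − 6240 = -30585;  -89668 − 30585 = -120253

-120253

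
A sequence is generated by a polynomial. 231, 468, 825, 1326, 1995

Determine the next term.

Δ: 237 , 357 , 501 , 669
Δ²: 120 , 144 , 168
Δ³: 24 , 24
Third differences constant at 24.
168 + 24 = 192;  669 + 192 = 861;  1995 + 861 = 2856

2856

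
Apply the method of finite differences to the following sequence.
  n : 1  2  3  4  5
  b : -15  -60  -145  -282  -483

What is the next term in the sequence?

D1: -45 , -85 , -137 , -201
D2: -40 , -52 , -64
D3: -12 , -12
Constant third difference = -12, so extend:
-64 − 12 = -76;  -201 − 76 = -277;  -483 − 277 = -760

-760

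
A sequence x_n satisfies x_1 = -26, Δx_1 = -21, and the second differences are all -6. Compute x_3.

Build the table forward from the leading diagonal:
Δ²: -6  -6  -6
Δ: -21  -27  -33
x: -26  -47  -74

-74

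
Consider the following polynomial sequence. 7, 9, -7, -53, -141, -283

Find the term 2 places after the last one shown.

Δ: 2, -16, -46, -88, -142
Δ²: -18, -30, -42, -54
Δ³: -12, -12, -12
The third differences are constant (-12).
-54 − 12 = -66;  -142 − 66 = -208;  -283 − 208 = -491
-66 − 12 = -78;  -208 − 78 = -286;  -491 − 286 = -777

-777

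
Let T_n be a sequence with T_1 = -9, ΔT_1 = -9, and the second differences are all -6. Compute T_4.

-54

Build the table forward from the leading diagonal:
Second differences: -6  -6  -6  -6
First differences: -9  -15  -21  -27
T: -9  -18  -33  -54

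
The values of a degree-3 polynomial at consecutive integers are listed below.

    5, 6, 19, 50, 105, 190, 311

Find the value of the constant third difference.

D1: 1, 13, 31, 55, 85, 121
D2: 12, 18, 24, 30, 36
D3: 6, 6, 6, 6

6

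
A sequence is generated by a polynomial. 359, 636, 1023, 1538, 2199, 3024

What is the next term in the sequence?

4031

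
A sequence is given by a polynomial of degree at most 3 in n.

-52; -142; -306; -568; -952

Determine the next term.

-1482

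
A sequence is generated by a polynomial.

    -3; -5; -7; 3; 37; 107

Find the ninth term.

First differences: -2  -2  10  34  70
Second differences: 0  12  24  36
Third differences: 12  12  12
Constant third difference = 12, so extend:
36 + 12 = 48;  70 + 48 = 118;  107 + 118 = 225
48 + 12 = 60;  118 + 60 = 178;  225 + 178 = 403
60 + 12 = 72;  178 + 72 = 250;  403 + 250 = 653

653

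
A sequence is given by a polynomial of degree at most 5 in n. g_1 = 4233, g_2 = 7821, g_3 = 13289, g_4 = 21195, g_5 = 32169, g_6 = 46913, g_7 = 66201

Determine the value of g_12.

262931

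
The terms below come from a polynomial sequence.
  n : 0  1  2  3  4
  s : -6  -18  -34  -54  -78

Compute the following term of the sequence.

First differences: -12, -16, -20, -24
Second differences: -4, -4, -4
Second differences constant at -4.
-24 − 4 = -28;  -78 − 28 = -106

-106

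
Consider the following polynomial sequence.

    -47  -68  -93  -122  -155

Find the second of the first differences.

-25

Δ: -21, -25, -29, -33
Δ²: -4, -4, -4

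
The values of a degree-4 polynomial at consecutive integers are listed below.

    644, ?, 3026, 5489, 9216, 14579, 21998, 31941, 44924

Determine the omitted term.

Using the last 7 terms:
D1: 2463  3727  5363  7419  9943  12983
D2: 1264  1636  2056  2524  3040
D3: 372  420  468  516
D4: 48  48  48
Constant fourth difference = 48.
Extend backward: 372 − 48 = 324;  1264 − 324 = 940;  2463 − 940 = 1523;  3026 − 1523 = 1503

1503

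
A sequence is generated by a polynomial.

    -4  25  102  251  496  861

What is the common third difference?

D1: 29, 77, 149, 245, 365
D2: 48, 72, 96, 120
D3: 24, 24, 24

24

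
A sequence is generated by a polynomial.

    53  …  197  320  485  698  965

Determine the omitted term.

110

Using the last 5 terms:
First differences: 123  165  213  267
Second differences: 42  48  54
Third differences: 6  6
Constant third difference = 6.
Extend backward: 42 − 6 = 36;  123 − 36 = 87;  197 − 87 = 110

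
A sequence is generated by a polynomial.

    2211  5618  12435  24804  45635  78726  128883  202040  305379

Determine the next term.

447450

3407 , 6817 , 12369 , 20831 , 33091 , 50157 , 73157 , 103339
3410 , 5552 , 8462 , 12260 , 17066 , 23000 , 30182
2142 , 2910 , 3798 , 4806 , 5934 , 7182
768 , 888 , 1008 , 1128 , 1248
120 , 120 , 120 , 120
Constant fifth difference = 120, so extend:
1248 + 120 = 1368;  7182 + 1368 = 8550;  30182 + 8550 = 38732;  103339 + 38732 = 142071;  305379 + 142071 = 447450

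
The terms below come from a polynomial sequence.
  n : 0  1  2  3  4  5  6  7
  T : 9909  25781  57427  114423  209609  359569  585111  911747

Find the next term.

15872, 31646, 56996, 95186, 149960, 225542, 326636
15774, 25350, 38190, 54774, 75582, 101094
9576, 12840, 16584, 20808, 25512
3264, 3744, 4224, 4704
480, 480, 480
Constant fifth difference = 480, so extend:
4704 + 480 = 5184;  25512 + 5184 = 30696;  101094 + 30696 = 131790;  326636 + 131790 = 458426;  911747 + 458426 = 1370173

1370173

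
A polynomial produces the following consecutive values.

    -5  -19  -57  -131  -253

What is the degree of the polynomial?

Δ: -14, -38, -74, -122
Δ²: -24, -36, -48
Δ³: -12, -12
The third differences are constant, so the polynomial has degree 3.

3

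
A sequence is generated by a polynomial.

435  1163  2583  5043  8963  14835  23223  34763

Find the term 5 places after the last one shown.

167043

728 , 1420 , 2460 , 3920 , 5872 , 8388 , 11540
692 , 1040 , 1460 , 1952 , 2516 , 3152
348 , 420 , 492 , 564 , 636
72 , 72 , 72 , 72
The fourth differences are constant (72).
636 + 72 = 708;  3152 + 708 = 3860;  11540 + 3860 = 15400;  34763 + 15400 = 50163
708 + 72 = 780;  3860 + 780 = 4640;  15400 + 4640 = 20040;  50163 + 20040 = 70203
780 + 72 = 852;  4640 + 852 = 5492;  20040 + 5492 = 25532;  70203 + 25532 = 95735
852 + 72 = 924;  5492 + 924 = 6416;  25532 + 6416 = 31948;  95735 + 31948 = 127683
924 + 72 = 996;  6416 + 996 = 7412;  31948 + 7412 = 39360;  127683 + 39360 = 167043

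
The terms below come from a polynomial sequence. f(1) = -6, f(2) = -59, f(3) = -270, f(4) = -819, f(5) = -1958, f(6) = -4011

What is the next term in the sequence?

-53 , -211 , -549 , -1139 , -2053
-158 , -338 , -590 , -914
-180 , -252 , -324
-72 , -72
The fourth differences are constant (-72).
-324 − 72 = -396;  -914 − 396 = -1310;  -2053 − 1310 = -3363;  -4011 − 3363 = -7374

-7374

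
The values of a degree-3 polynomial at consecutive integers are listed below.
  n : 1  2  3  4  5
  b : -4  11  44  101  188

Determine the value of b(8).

First differences: 15  33  57  87
Second differences: 18  24  30
Third differences: 6  6
The third differences are constant (6).
30 + 6 = 36;  87 + 36 = 123;  188 + 123 = 311
36 + 6 = 42;  123 + 42 = 165;  311 + 165 = 476
42 + 6 = 48;  165 + 48 = 213;  476 + 213 = 689

689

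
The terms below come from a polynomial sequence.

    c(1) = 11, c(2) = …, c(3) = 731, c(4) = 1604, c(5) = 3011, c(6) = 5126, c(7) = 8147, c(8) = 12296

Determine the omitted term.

242

Using the last 6 terms:
873, 1407, 2115, 3021, 4149
534, 708, 906, 1128
174, 198, 222
24, 24
Constant fourth difference = 24.
Extend backward: 174 − 24 = 150;  534 − 150 = 384;  873 − 384 = 489;  731 − 489 = 242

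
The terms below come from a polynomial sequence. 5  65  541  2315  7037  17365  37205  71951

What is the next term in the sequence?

D1: 60, 476, 1774, 4722, 10328, 19840, 34746
D2: 416, 1298, 2948, 5606, 9512, 14906
D3: 882, 1650, 2658, 3906, 5394
D4: 768, 1008, 1248, 1488
D5: 240, 240, 240
Constant fifth difference = 240, so extend:
1488 + 240 = 1728;  5394 + 1728 = 7122;  14906 + 7122 = 22028;  34746 + 22028 = 56774;  71951 + 56774 = 128725

128725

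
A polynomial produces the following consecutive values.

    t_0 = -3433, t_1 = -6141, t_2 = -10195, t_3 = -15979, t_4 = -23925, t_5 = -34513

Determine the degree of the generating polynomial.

4

-2708, -4054, -5784, -7946, -10588
-1346, -1730, -2162, -2642
-384, -432, -480
-48, -48
The fourth differences are constant, so the polynomial has degree 4.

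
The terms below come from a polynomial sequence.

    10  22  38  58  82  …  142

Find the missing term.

Using the first 5 terms:
First differences: 12, 16, 20, 24
Second differences: 4, 4, 4
Constant second difference = 4.
Extend forward: 24 + 4 = 28;  82 + 28 = 110

110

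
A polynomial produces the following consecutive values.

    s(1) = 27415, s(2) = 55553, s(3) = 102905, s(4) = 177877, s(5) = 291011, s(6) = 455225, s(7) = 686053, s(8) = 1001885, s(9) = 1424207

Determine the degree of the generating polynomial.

5

28138, 47352, 74972, 113134, 164214, 230828, 315832, 422322
19214, 27620, 38162, 51080, 66614, 85004, 106490
8406, 10542, 12918, 15534, 18390, 21486
2136, 2376, 2616, 2856, 3096
240, 240, 240, 240
The fifth differences are constant, so the polynomial has degree 5.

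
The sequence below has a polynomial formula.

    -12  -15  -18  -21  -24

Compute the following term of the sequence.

D1: -3  -3  -3  -3
Constant first difference = -3, so extend:
-24 − 3 = -27

-27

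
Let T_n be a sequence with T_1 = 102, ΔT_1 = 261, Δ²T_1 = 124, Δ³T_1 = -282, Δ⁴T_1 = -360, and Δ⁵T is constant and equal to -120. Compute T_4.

975

Build the table forward from the leading diagonal:
Fifth differences: -120  -120  -120  -120
Fourth differences: -360  -480  -600  -720
Third differences: -282  -642  -1122  -1722
Second differences: 124  -158  -800  -1922
First differences: 261  385  227  -573
T: 102  363  748  975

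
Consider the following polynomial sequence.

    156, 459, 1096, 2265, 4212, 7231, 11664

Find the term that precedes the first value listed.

37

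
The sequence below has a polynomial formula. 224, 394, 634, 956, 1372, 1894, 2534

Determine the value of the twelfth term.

7924

170, 240, 322, 416, 522, 640
70, 82, 94, 106, 118
12, 12, 12, 12
The third differences are constant (12).
118 + 12 = 130;  640 + 130 = 770;  2534 + 770 = 3304
130 + 12 = 142;  770 + 142 = 912;  3304 + 912 = 4216
142 + 12 = 154;  912 + 154 = 1066;  4216 + 1066 = 5282
154 + 12 = 166;  1066 + 166 = 1232;  5282 + 1232 = 6514
166 + 12 = 178;  1232 + 178 = 1410;  6514 + 1410 = 7924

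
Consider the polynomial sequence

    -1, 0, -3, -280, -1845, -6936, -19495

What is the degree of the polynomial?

5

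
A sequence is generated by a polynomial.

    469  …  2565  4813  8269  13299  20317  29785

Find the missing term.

Using the last 6 terms:
D1: 2248  3456  5030  7018  9468
D2: 1208  1574  1988  2450
D3: 366  414  462
D4: 48  48
Constant fourth difference = 48.
Extend backward: 366 − 48 = 318;  1208 − 318 = 890;  2248 − 890 = 1358;  2565 − 1358 = 1207

1207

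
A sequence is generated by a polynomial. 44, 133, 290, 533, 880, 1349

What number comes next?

1958

First differences: 89 , 157 , 243 , 347 , 469
Second differences: 68 , 86 , 104 , 122
Third differences: 18 , 18 , 18
Third differences constant at 18.
122 + 18 = 140;  469 + 140 = 609;  1349 + 609 = 1958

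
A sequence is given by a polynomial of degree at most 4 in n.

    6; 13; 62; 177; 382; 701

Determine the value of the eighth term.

1777

D1: 7, 49, 115, 205, 319
D2: 42, 66, 90, 114
D3: 24, 24, 24
Constant third difference = 24, so extend:
114 + 24 = 138;  319 + 138 = 457;  701 + 457 = 1158
138 + 24 = 162;  457 + 162 = 619;  1158 + 619 = 1777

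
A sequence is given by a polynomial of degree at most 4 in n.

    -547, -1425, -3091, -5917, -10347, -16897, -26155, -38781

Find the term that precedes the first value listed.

-878, -1666, -2826, -4430, -6550, -9258, -12626
-788, -1160, -1604, -2120, -2708, -3368
-372, -444, -516, -588, -660
-72, -72, -72, -72
The fourth differences are constant at -72.
Work back: -372 + 72 = -300;  -788 + 300 = -488;  -878 + 488 = -390;  -547 + 390 = -157

-157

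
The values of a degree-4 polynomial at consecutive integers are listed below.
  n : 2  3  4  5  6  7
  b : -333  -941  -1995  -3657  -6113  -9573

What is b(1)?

-33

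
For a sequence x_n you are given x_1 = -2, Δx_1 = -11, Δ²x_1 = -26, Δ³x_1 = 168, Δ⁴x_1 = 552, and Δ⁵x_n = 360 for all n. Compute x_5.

1022

Build the table forward from the leading diagonal:
D5: 360  360  360  360  360
D4: 552  912  1272  1632  1992
D3: 168  720  1632  2904  4536
D2: -26  142  862  2494  5398
D1: -11  -37  105  967  3461
x: -2  -13  -50  55  1022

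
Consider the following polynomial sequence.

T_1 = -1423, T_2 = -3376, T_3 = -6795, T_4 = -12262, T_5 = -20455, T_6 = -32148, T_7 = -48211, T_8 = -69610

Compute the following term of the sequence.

-97407

-1953  -3419  -5467  -8193  -11693  -16063  -21399
-1466  -2048  -2726  -3500  -4370  -5336
-582  -678  -774  -870  -966
-96  -96  -96  -96
Fourth differences constant at -96.
-966 − 96 = -1062;  -5336 − 1062 = -6398;  -21399 − 6398 = -27797;  -69610 − 27797 = -97407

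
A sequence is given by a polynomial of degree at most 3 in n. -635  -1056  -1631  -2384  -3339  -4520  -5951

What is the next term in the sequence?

First differences: -421, -575, -753, -955, -1181, -1431
Second differences: -154, -178, -202, -226, -250
Third differences: -24, -24, -24, -24
Third differences constant at -24.
-250 − 24 = -274;  -1431 − 274 = -1705;  -5951 − 1705 = -7656

-7656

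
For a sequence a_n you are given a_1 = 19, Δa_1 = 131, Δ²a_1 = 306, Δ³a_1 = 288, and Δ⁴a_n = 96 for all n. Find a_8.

20802

Build the table forward from the leading diagonal:
Fourth differences: 96  96  96  96  96  96  96  96
Third differences: 288  384  480  576  672  768  864  960
Second differences: 306  594  978  1458  2034  2706  3474  4338
First differences: 131  437  1031  2009  3467  5501  8207  11681
a: 19  150  587  1618  3627  7094  12595  20802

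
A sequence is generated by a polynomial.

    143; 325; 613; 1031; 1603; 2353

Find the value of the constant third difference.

D1: 182, 288, 418, 572, 750
D2: 106, 130, 154, 178
D3: 24, 24, 24

24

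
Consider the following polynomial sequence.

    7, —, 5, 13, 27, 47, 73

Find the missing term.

3

Using the last 5 terms:
D1: 8  14  20  26
D2: 6  6  6
Constant second difference = 6.
Extend backward: 8 − 6 = 2;  5 − 2 = 3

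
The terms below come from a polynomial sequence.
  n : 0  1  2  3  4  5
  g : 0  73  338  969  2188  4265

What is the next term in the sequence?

7518

First differences: 73, 265, 631, 1219, 2077
Second differences: 192, 366, 588, 858
Third differences: 174, 222, 270
Fourth differences: 48, 48
Fourth differences constant at 48.
270 + 48 = 318;  858 + 318 = 1176;  2077 + 1176 = 3253;  4265 + 3253 = 7518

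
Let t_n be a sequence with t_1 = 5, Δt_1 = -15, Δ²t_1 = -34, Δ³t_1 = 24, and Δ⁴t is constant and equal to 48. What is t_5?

Build the table forward from the leading diagonal:
Δ⁴: 48  48  48  48  48
Δ³: 24  72  120  168  216
Δ²: -34  -10  62  182  350
Δ: -15  -49  -59  3  185
t: 5  -10  -59  -118  -115

-115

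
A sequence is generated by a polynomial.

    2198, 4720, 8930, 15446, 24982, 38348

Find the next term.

D1: 2522  4210  6516  9536  13366
D2: 1688  2306  3020  3830
D3: 618  714  810
D4: 96  96
Fourth differences constant at 96.
810 + 96 = 906;  3830 + 906 = 4736;  13366 + 4736 = 18102;  38348 + 18102 = 56450

56450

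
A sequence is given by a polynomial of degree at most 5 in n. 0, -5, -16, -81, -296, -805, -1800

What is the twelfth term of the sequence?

First differences: -5, -11, -65, -215, -509, -995
Second differences: -6, -54, -150, -294, -486
Third differences: -48, -96, -144, -192
Fourth differences: -48, -48, -48
The fourth differences are constant (-48).
-192 − 48 = -240;  -486 − 240 = -726;  -995 − 726 = -1721;  -1800 − 1721 = -3521
-240 − 48 = -288;  -726 − 288 = -1014;  -1721 − 1014 = -2735;  -3521 − 2735 = -6256
-288 − 48 = -336;  -1014 − 336 = -1350;  -2735 − 1350 = -4085;  -6256 − 4085 = -10341
-336 − 48 = -384;  -1350 − 384 = -1734;  -4085 − 1734 = -5819;  -10341 − 5819 = -16160
-384 − 48 = -432;  -1734 − 432 = -2166;  -5819 − 2166 = -7985;  -16160 − 7985 = -24145

-24145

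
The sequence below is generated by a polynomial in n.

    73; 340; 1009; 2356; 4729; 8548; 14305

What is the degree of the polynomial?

4

D1: 267, 669, 1347, 2373, 3819, 5757
D2: 402, 678, 1026, 1446, 1938
D3: 276, 348, 420, 492
D4: 72, 72, 72
The fourth differences are constant, so the polynomial has degree 4.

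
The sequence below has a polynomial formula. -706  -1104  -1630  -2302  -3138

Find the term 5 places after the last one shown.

First differences: -398 , -526 , -672 , -836
Second differences: -128 , -146 , -164
Third differences: -18 , -18
The third differences are constant (-18).
-164 − 18 = -182;  -836 − 182 = -1018;  -3138 − 1018 = -4156
-182 − 18 = -200;  -1018 − 200 = -1218;  -4156 − 1218 = -5374
-200 − 18 = -218;  -1218 − 218 = -1436;  -5374 − 1436 = -6810
-218 − 18 = -236;  -1436 − 236 = -1672;  -6810 − 1672 = -8482
-236 − 18 = -254;  -1672 − 254 = -1926;  -8482 − 1926 = -10408

-10408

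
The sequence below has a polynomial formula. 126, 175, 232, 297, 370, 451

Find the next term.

540

Δ: 49, 57, 65, 73, 81
Δ²: 8, 8, 8, 8
The second differences are constant (8).
81 + 8 = 89;  451 + 89 = 540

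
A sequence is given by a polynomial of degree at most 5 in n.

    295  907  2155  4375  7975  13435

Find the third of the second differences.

First differences: 612, 1248, 2220, 3600, 5460
Second differences: 636, 972, 1380, 1860
Third differences: 336, 408, 480
Fourth differences: 72, 72

1380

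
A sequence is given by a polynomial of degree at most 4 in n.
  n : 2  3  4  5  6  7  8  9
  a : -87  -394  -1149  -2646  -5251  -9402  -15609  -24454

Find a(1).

-6

-307  -755  -1497  -2605  -4151  -6207  -8845
-448  -742  -1108  -1546  -2056  -2638
-294  -366  -438  -510  -582
-72  -72  -72  -72
The fourth differences are constant at -72.
Work back: -294 + 72 = -222;  -448 + 222 = -226;  -307 + 226 = -81;  -87 + 81 = -6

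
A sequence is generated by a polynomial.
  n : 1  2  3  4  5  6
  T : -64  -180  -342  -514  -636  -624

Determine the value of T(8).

D1: -116, -162, -172, -122, 12
D2: -46, -10, 50, 134
D3: 36, 60, 84
D4: 24, 24
Fourth differences constant at 24.
84 + 24 = 108;  134 + 108 = 242;  12 + 242 = 254;  -624 + 254 = -370
108 + 24 = 132;  242 + 132 = 374;  254 + 374 = 628;  -370 + 628 = 258

258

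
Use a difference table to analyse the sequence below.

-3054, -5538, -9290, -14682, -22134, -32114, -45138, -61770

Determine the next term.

D1: -2484  -3752  -5392  -7452  -9980  -13024  -16632
D2: -1268  -1640  -2060  -2528  -3044  -3608
D3: -372  -420  -468  -516  -564
D4: -48  -48  -48  -48
Constant fourth difference = -48, so extend:
-564 − 48 = -612;  -3608 − 612 = -4220;  -16632 − 4220 = -20852;  -61770 − 20852 = -82622

-82622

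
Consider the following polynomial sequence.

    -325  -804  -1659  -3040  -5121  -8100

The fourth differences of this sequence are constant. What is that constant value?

D1: -479, -855, -1381, -2081, -2979
D2: -376, -526, -700, -898
D3: -150, -174, -198
D4: -24, -24

-24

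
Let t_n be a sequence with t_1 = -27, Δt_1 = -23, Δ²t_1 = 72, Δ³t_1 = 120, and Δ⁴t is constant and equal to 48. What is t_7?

4035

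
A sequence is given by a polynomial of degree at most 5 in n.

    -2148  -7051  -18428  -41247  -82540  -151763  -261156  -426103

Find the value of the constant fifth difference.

Δ: -4903, -11377, -22819, -41293, -69223, -109393, -164947
Δ²: -6474, -11442, -18474, -27930, -40170, -55554
Δ³: -4968, -7032, -9456, -12240, -15384
Δ⁴: -2064, -2424, -2784, -3144
Δ⁵: -360, -360, -360

-360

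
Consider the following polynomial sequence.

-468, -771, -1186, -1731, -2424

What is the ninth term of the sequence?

-7036

-303  -415  -545  -693
-112  -130  -148
-18  -18
Third differences constant at -18.
-148 − 18 = -166;  -693 − 166 = -859;  -2424 − 859 = -3283
-166 − 18 = -184;  -859 − 184 = -1043;  -3283 − 1043 = -4326
-184 − 18 = -202;  -1043 − 202 = -1245;  -4326 − 1245 = -5571
-202 − 18 = -220;  -1245 − 220 = -1465;  -5571 − 1465 = -7036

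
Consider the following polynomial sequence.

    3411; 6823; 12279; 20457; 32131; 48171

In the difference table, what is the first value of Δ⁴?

Δ: 3412, 5456, 8178, 11674, 16040
Δ²: 2044, 2722, 3496, 4366
Δ³: 678, 774, 870
Δ⁴: 96, 96

96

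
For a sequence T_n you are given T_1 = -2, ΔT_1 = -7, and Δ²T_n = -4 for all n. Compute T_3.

Build the table forward from the leading diagonal:
Δ²: -4, -4, -4
Δ: -7, -11, -15
T: -2, -9, -20

-20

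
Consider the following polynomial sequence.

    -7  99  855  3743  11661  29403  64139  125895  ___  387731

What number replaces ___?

Using the first 8 terms:
106  756  2888  7918  17742  34736  61756
650  2132  5030  9824  16994  27020
1482  2898  4794  7170  10026
1416  1896  2376  2856
480  480  480
Constant fifth difference = 480.
Extend forward: 2856 + 480 = 3336;  10026 + 3336 = 13362;  27020 + 13362 = 40382;  61756 + 40382 = 102138;  125895 + 102138 = 228033

228033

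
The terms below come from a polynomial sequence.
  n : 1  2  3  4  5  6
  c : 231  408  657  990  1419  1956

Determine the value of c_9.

Δ: 177, 249, 333, 429, 537
Δ²: 72, 84, 96, 108
Δ³: 12, 12, 12
Third differences constant at 12.
108 + 12 = 120;  537 + 120 = 657;  1956 + 657 = 2613
120 + 12 = 132;  657 + 132 = 789;  2613 + 789 = 3402
132 + 12 = 144;  789 + 144 = 933;  3402 + 933 = 4335

4335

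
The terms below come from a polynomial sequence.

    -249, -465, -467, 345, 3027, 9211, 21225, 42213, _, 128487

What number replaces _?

76255

Using the first 8 terms:
Δ: -216  -2  812  2682  6184  12014  20988
Δ²: 214  814  1870  3502  5830  8974
Δ³: 600  1056  1632  2328  3144
Δ⁴: 456  576  696  816
Δ⁵: 120  120  120
Constant fifth difference = 120.
Extend forward: 816 + 120 = 936;  3144 + 936 = 4080;  8974 + 4080 = 13054;  20988 + 13054 = 34042;  42213 + 34042 = 76255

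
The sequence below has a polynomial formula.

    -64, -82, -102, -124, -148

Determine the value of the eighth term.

D1: -18  -20  -22  -24
D2: -2  -2  -2
Second differences constant at -2.
-24 − 2 = -26;  -148 − 26 = -174
-26 − 2 = -28;  -174 − 28 = -202
-28 − 2 = -30;  -202 − 30 = -232

-232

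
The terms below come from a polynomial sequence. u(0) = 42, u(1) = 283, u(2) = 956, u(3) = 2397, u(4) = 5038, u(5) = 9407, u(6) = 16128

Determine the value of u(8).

39602

241  673  1441  2641  4369  6721
432  768  1200  1728  2352
336  432  528  624
96  96  96
The fourth differences are constant (96).
624 + 96 = 720;  2352 + 720 = 3072;  6721 + 3072 = 9793;  16128 + 9793 = 25921
720 + 96 = 816;  3072 + 816 = 3888;  9793 + 3888 = 13681;  25921 + 13681 = 39602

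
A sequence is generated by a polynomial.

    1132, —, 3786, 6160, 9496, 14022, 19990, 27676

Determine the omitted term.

Using the last 6 terms:
2374  3336  4526  5968  7686
962  1190  1442  1718
228  252  276
24  24
Constant fourth difference = 24.
Extend backward: 228 − 24 = 204;  962 − 204 = 758;  2374 − 758 = 1616;  3786 − 1616 = 2170

2170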